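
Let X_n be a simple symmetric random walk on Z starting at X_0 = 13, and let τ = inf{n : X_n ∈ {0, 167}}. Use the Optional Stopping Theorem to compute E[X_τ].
E[X_τ] = 13

X_n is a martingale and τ is a bounded-mean stopping time (indeed τ is finite a.s. with bounded expectation since the walk is in a bounded region). By the OST, E[X_τ] = E[X_0] = 13. Equivalently: E[X_τ] = 167 · P(hit 167 first) + 0 · P(hit 0 first) = 167 · (13/167) = 13.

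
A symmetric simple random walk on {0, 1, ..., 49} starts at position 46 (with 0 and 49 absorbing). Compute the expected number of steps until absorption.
E[τ | X_0 = 46] = 138

Let v_k = E[τ | X_0 = k]. Boundary: v_0 = v_49 = 0. Recurrence: v_k = 1 + (v_{k-1} + v_{k+1})/2 for 1 ≤ k ≤ 48. The particular solution to v_k − (v_{k-1} + v_{k+1})/2 = 1 is v_k = −k^2. Adding homogeneous solution A + B k and matching boundaries gives v_k = k (49 − k). Substituting k = 46: v_46 = 46 · 3 = 138.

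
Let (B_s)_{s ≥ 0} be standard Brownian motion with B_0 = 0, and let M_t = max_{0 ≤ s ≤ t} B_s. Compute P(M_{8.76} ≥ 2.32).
P(M_{8.76} ≥ 2.32) = 2·P(B_{8.76} ≥ 2.32) = 2(1 − Φ(2.32/√8.76)) ≈ 0.4331

By the reflection principle for Brownian motion, P(M_t ≥ a) = 2 · P(B_t ≥ a) for a ≥ 0. Since B_t ~ N(0, t), P(B_t ≥ 2.32) = 1 − Φ(2.32/√t) = 1 − Φ(2.32/√8.76) = 1 − Φ(0.7839). So
  P(M_{8.76} ≥ 2.32) = 2(1 − Φ(0.7839)) ≈ 0.4331.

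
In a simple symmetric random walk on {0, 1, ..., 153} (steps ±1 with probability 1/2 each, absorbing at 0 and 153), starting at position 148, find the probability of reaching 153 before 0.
P(hit 153 before 0) = 148/153

Let u_k = P(hit 153 before 0 | start at k). Then u_0 = 0, u_153 = 1, and u_k = u_{k-1}/2 + u_{k+1}/2 for 1 ≤ k ≤ 152. This harmonic recurrence is solved by u_k = k/153, giving u_148 = 148/153.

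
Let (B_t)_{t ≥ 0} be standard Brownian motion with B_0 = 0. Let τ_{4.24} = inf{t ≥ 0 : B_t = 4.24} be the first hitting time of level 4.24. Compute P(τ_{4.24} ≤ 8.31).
P(τ_{4.24} ≤ 8.31) = 2(1 − Φ(4.24/√8.31)) = 2(1 − Φ(1.4708)) ≈ 0.1413

By the reflection principle for standard BM, P(τ_b ≤ t) = 2 · P(B_t ≥ b). Since B_t ~ N(0, t), P(B_t ≥ 4.24) = 1 − Φ(4.24/√t) = 1 − Φ(4.24/√8.31) = 1 − Φ(1.4708) ≈ 0.07067. Doubling: P(τ_{4.24} ≤ 8.31) ≈ 2 · 0.07067 = 0.14134 ≈ 0.1413.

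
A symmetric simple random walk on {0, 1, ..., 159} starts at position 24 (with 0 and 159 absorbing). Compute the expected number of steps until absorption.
E[τ | X_0 = 24] = 3240

Let v_k = E[τ | X_0 = k]. Boundary: v_0 = v_159 = 0. Recurrence: v_k = 1 + (v_{k-1} + v_{k+1})/2 for 1 ≤ k ≤ 158. The particular solution to v_k − (v_{k-1} + v_{k+1})/2 = 1 is v_k = −k^2. Adding homogeneous solution A + B k and matching boundaries gives v_k = k (159 − k). Substituting k = 24: v_24 = 24 · 135 = 3240.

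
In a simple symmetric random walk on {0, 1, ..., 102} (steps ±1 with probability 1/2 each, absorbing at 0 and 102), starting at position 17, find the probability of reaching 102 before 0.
P(hit 102 before 0) = 17/102 = 1/6

Let u_k = P(hit 102 before 0 | start at k). Then u_0 = 0, u_102 = 1, and u_k = u_{k-1}/2 + u_{k+1}/2 for 1 ≤ k ≤ 101. This harmonic recurrence is solved by u_k = k/102, giving u_17 = 17/102 = 1/6.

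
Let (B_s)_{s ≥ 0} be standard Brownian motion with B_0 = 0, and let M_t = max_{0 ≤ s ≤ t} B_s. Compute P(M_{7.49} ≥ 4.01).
P(M_{7.49} ≥ 4.01) = 2·P(B_{7.49} ≥ 4.01) = 2(1 − Φ(4.01/√7.49)) ≈ 0.1429

By the reflection principle for Brownian motion, P(M_t ≥ a) = 2 · P(B_t ≥ a) for a ≥ 0. Since B_t ~ N(0, t), P(B_t ≥ 4.01) = 1 − Φ(4.01/√t) = 1 − Φ(4.01/√7.49) = 1 − Φ(1.4652). So
  P(M_{7.49} ≥ 4.01) = 2(1 − Φ(1.4652)) ≈ 0.1429.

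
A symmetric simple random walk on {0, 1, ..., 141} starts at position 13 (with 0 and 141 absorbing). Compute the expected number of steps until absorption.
E[τ | X_0 = 13] = 1664

Let v_k = E[τ | X_0 = k]. Boundary: v_0 = v_141 = 0. Recurrence: v_k = 1 + (v_{k-1} + v_{k+1})/2 for 1 ≤ k ≤ 140. The particular solution to v_k − (v_{k-1} + v_{k+1})/2 = 1 is v_k = −k^2. Adding homogeneous solution A + B k and matching boundaries gives v_k = k (141 − k). Substituting k = 13: v_13 = 13 · 128 = 1664.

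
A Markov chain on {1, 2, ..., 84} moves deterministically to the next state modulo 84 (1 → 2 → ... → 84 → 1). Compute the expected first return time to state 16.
E[T_16 | X_0 = 16] = 84

The chain cycles deterministically, so starting at state 16 it returns in exactly 84 steps. Equivalently, the stationary distribution is uniform π_j = 1/84 for every state j, so by Kac's formula E[T_16] = 1/π_16 = 84.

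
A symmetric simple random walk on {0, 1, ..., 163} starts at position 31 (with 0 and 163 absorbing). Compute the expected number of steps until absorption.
E[τ | X_0 = 31] = 4092

Let v_k = E[τ | X_0 = k]. Boundary: v_0 = v_163 = 0. Recurrence: v_k = 1 + (v_{k-1} + v_{k+1})/2 for 1 ≤ k ≤ 162. The particular solution to v_k − (v_{k-1} + v_{k+1})/2 = 1 is v_k = −k^2. Adding homogeneous solution A + B k and matching boundaries gives v_k = k (163 − k). Substituting k = 31: v_31 = 31 · 132 = 4092.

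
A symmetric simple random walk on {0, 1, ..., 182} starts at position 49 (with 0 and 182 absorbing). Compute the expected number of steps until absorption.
E[τ | X_0 = 49] = 6517

Let v_k = E[τ | X_0 = k]. Boundary: v_0 = v_182 = 0. Recurrence: v_k = 1 + (v_{k-1} + v_{k+1})/2 for 1 ≤ k ≤ 181. The particular solution to v_k − (v_{k-1} + v_{k+1})/2 = 1 is v_k = −k^2. Adding homogeneous solution A + B k and matching boundaries gives v_k = k (182 − k). Substituting k = 49: v_49 = 49 · 133 = 6517.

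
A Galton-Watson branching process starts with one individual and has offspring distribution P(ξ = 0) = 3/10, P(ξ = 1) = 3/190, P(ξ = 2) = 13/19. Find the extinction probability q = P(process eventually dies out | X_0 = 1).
q = 57/130

The pgf is f(s) = 3/10 + 3/190·s + 13/19·s². The extinction probability q is the smallest fixed point of f in [0, 1]. Setting s = f(s):
  13/19·s² + (3/190 − 1)·s + 3/10 = 0
  13/19·s² − (3/10 + 13/19)·s + 3/10 = 0
which factors as (s − 1)·(13/19·s − 3/10) = 0, giving roots s = 1 and s = (3/10)/(13/19) = 57/130.
Mean offspring μ = 3/190 + 2·13/19 = 263/190 > 1 (supercritical), so q < 1. The extinction probability is the smaller root: q = (3/10)/(13/19) = 57/130.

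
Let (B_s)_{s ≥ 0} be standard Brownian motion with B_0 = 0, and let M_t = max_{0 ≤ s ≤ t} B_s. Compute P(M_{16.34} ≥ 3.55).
P(M_{16.34} ≥ 3.55) = 2·P(B_{16.34} ≥ 3.55) = 2(1 − Φ(3.55/√16.34)) ≈ 0.3798

By the reflection principle for Brownian motion, P(M_t ≥ a) = 2 · P(B_t ≥ a) for a ≥ 0. Since B_t ~ N(0, t), P(B_t ≥ 3.55) = 1 − Φ(3.55/√t) = 1 − Φ(3.55/√16.34) = 1 − Φ(0.8782). So
  P(M_{16.34} ≥ 3.55) = 2(1 − Φ(0.8782)) ≈ 0.3798.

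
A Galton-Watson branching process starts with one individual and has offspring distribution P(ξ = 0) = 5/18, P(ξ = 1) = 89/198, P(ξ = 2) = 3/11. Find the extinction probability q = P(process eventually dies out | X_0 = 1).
q = 1

Mean offspring μ = 0·5/18 + 1·89/198 + 2·3/11 = 197/198 ≤ 1. For μ ≤ 1 with offspring not concentrated at 1, the Galton-Watson process goes extinct almost surely, so q = 1.
(Algebraic check: The pgf is f(s) = 5/18 + 89/198·s + 3/11·s². The extinction probability q is the smallest fixed point of f in [0, 1]. Setting s = f(s):
  3/11·s² + (89/198 − 1)·s + 5/18 = 0
  3/11·s² − (5/18 + 3/11)·s + 5/18 = 0
which factors as (s − 1)·(3/11·s − 5/18) = 0, giving roots s = 1 and s = (5/18)/(3/11) = 55/54. Since 55/54 ≥ 1, the smallest root in [0, 1] is s = 1.)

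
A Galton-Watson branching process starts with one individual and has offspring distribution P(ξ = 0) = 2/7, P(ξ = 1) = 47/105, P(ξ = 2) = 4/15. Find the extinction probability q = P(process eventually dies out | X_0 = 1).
q = 1

Mean offspring μ = 0·2/7 + 1·47/105 + 2·4/15 = 103/105 ≤ 1. For μ ≤ 1 with offspring not concentrated at 1, the Galton-Watson process goes extinct almost surely, so q = 1.
(Algebraic check: The pgf is f(s) = 2/7 + 47/105·s + 4/15·s². The extinction probability q is the smallest fixed point of f in [0, 1]. Setting s = f(s):
  4/15·s² + (47/105 − 1)·s + 2/7 = 0
  4/15·s² − (2/7 + 4/15)·s + 2/7 = 0
which factors as (s − 1)·(4/15·s − 2/7) = 0, giving roots s = 1 and s = (2/7)/(4/15) = 15/14. Since 15/14 ≥ 1, the smallest root in [0, 1] is s = 1.)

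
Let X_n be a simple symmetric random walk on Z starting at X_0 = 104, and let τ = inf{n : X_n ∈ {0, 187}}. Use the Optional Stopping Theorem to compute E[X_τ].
E[X_τ] = 104

X_n is a martingale and τ is a bounded-mean stopping time (indeed τ is finite a.s. with bounded expectation since the walk is in a bounded region). By the OST, E[X_τ] = E[X_0] = 104. Equivalently: E[X_τ] = 187 · P(hit 187 first) + 0 · P(hit 0 first) = 187 · (104/187) = 104.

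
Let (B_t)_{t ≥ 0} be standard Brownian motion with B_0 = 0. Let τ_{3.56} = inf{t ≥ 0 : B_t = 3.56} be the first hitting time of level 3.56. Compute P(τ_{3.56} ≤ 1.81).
P(τ_{3.56} ≤ 1.81) = 2(1 − Φ(3.56/√1.81)) = 2(1 − Φ(2.6461)) ≈ 0.0081

By the reflection principle for standard BM, P(τ_b ≤ t) = 2 · P(B_t ≥ b). Since B_t ~ N(0, t), P(B_t ≥ 3.56) = 1 − Φ(3.56/√t) = 1 − Φ(3.56/√1.81) = 1 − Φ(2.6461) ≈ 0.00407. Doubling: P(τ_{3.56} ≤ 1.81) ≈ 2 · 0.00407 = 0.00814 ≈ 0.0081.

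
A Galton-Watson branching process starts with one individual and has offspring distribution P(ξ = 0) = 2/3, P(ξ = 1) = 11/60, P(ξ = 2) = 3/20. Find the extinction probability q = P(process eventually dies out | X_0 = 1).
q = 1

Mean offspring μ = 0·2/3 + 1·11/60 + 2·3/20 = 29/60 ≤ 1. For μ ≤ 1 with offspring not concentrated at 1, the Galton-Watson process goes extinct almost surely, so q = 1.
(Algebraic check: The pgf is f(s) = 2/3 + 11/60·s + 3/20·s². The extinction probability q is the smallest fixed point of f in [0, 1]. Setting s = f(s):
  3/20·s² + (11/60 − 1)·s + 2/3 = 0
  3/20·s² − (2/3 + 3/20)·s + 2/3 = 0
which factors as (s − 1)·(3/20·s − 2/3) = 0, giving roots s = 1 and s = (2/3)/(3/20) = 40/9. Since 40/9 ≥ 1, the smallest root in [0, 1] is s = 1.)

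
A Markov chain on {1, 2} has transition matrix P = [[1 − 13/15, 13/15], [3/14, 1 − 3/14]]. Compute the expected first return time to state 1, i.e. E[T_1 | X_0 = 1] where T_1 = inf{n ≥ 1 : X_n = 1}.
E[T_1 | X_0 = 1] = 1/π_1 = 227/45

For an irreducible recurrent Markov chain with stationary distribution π, E[T_i | X_0 = i] = 1/π_i (Kac's formula). Here π_1 = (3/14)/(13/15 + 3/14) = (3/14)/(227/210) = 45/227, so E[T_1 | X_0 = 1] = 1/π_1 = (13/15 + 3/14)/(3/14) = (227/210)/(3/14) = 227/45.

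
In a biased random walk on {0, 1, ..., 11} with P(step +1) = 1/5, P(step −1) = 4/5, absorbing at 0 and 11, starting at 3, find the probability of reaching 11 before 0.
P(hit 11 before 0) = (1 − (4)^3) / (1 − (4)^11) = 21/1398101

Let u_k denote P(reach 11 before 0 | start at k). Boundary: u_0 = 0, u_11 = 1. Recurrence: u_k = 1/5·u_{k+1} + 4/5·u_{k-1} for 1 ≤ k ≤ 10. Try u_k = A + B·r^k with r = q/p = (4/5)/(1/5) = 4. Substitution satisfies the recurrence; boundary conditions give:
  u_k = (1 − r^k) / (1 − r^N) = (1 − (4)^3) / (1 − (4)^11) = 21/1398101.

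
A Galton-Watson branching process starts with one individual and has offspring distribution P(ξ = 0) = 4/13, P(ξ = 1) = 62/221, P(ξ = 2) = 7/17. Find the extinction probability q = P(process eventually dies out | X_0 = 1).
q = 68/91

The pgf is f(s) = 4/13 + 62/221·s + 7/17·s². The extinction probability q is the smallest fixed point of f in [0, 1]. Setting s = f(s):
  7/17·s² + (62/221 − 1)·s + 4/13 = 0
  7/17·s² − (4/13 + 7/17)·s + 4/13 = 0
which factors as (s − 1)·(7/17·s − 4/13) = 0, giving roots s = 1 and s = (4/13)/(7/17) = 68/91.
Mean offspring μ = 62/221 + 2·7/17 = 244/221 > 1 (supercritical), so q < 1. The extinction probability is the smaller root: q = (4/13)/(7/17) = 68/91.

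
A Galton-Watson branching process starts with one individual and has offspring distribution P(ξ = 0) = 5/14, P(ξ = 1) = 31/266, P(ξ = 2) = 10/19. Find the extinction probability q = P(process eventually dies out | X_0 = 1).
q = 19/28

The pgf is f(s) = 5/14 + 31/266·s + 10/19·s². The extinction probability q is the smallest fixed point of f in [0, 1]. Setting s = f(s):
  10/19·s² + (31/266 − 1)·s + 5/14 = 0
  10/19·s² − (5/14 + 10/19)·s + 5/14 = 0
which factors as (s − 1)·(10/19·s − 5/14) = 0, giving roots s = 1 and s = (5/14)/(10/19) = 19/28.
Mean offspring μ = 31/266 + 2·10/19 = 311/266 > 1 (supercritical), so q < 1. The extinction probability is the smaller root: q = (5/14)/(10/19) = 19/28.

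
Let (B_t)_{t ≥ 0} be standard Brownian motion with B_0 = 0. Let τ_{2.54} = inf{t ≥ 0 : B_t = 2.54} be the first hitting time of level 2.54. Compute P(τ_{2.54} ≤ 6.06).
P(τ_{2.54} ≤ 6.06) = 2(1 − Φ(2.54/√6.06)) = 2(1 − Φ(1.0318)) ≈ 0.3022

By the reflection principle for standard BM, P(τ_b ≤ t) = 2 · P(B_t ≥ b). Since B_t ~ N(0, t), P(B_t ≥ 2.54) = 1 − Φ(2.54/√t) = 1 − Φ(2.54/√6.06) = 1 − Φ(1.0318) ≈ 0.15108. Doubling: P(τ_{2.54} ≤ 6.06) ≈ 2 · 0.15108 = 0.30216 ≈ 0.3022.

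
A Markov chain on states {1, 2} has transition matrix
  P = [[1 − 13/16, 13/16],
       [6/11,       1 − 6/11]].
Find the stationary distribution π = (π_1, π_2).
π_1 = 96/239, π_2 = 143/239

Solve πP = π with π_1 + π_2 = 1. From πP = π: π_1 · (1 − 13/16) + π_2 · 6/11 = π_1 ⇒ π_2 · 6/11 = π_1 · 13/16 ⇒ π_2/π_1 = (13/16)/(6/11) = 143/96. Together with π_1 + π_2 = 1:
  π_1 = (6/11)/(13/16 + 6/11) = (6/11)/(239/176) = 96/239,
  π_2 = (13/16)/(13/16 + 6/11) = (13/16)/(239/176) = 143/239.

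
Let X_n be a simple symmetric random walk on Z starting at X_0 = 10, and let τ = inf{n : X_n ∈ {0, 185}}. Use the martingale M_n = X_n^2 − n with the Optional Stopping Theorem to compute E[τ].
E[τ] = 1750

M_n = X_n^2 − n is a martingale (since E[X_{n+1}^2 | F_n] = X_n^2 + 1). By OST (τ has finite mean in a bounded region), E[M_τ] = E[M_0] = X_0^2 − 0 = 10^2 = 100. Also E[M_τ] = E[X_τ^2] − E[τ]. The walk exits at 0 or 185, with P(hit 185 first) = 10/185, so E[X_τ^2] = 185^2 · 10/185 + 0 = 1850. Thus E[τ] = E[X_τ^2] − E[M_τ] = 1850 − 100 = 1750 = 10(185 − 10) = 1750.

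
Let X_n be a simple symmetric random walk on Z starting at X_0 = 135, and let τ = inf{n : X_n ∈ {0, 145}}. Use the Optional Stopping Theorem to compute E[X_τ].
E[X_τ] = 135

X_n is a martingale and τ is a bounded-mean stopping time (indeed τ is finite a.s. with bounded expectation since the walk is in a bounded region). By the OST, E[X_τ] = E[X_0] = 135. Equivalently: E[X_τ] = 145 · P(hit 145 first) + 0 · P(hit 0 first) = 145 · (135/145) = 135.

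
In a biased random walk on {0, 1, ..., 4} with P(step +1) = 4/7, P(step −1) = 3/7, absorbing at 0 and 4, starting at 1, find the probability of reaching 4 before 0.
P(hit 4 before 0) = (1 − (3/4)^1) / (1 − (3/4)^4) = 64/175

Let u_k denote P(reach 4 before 0 | start at k). Boundary: u_0 = 0, u_4 = 1. Recurrence: u_k = 4/7·u_{k+1} + 3/7·u_{k-1} for 1 ≤ k ≤ 3. Try u_k = A + B·r^k with r = q/p = (3/7)/(4/7) = 3/4. Substitution satisfies the recurrence; boundary conditions give:
  u_k = (1 − r^k) / (1 − r^N) = (1 − (3/4)^1) / (1 − (3/4)^4) = 64/175.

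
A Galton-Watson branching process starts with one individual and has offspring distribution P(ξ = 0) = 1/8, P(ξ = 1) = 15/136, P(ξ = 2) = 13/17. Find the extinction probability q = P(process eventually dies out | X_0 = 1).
q = 17/104

The pgf is f(s) = 1/8 + 15/136·s + 13/17·s². The extinction probability q is the smallest fixed point of f in [0, 1]. Setting s = f(s):
  13/17·s² + (15/136 − 1)·s + 1/8 = 0
  13/17·s² − (1/8 + 13/17)·s + 1/8 = 0
which factors as (s − 1)·(13/17·s − 1/8) = 0, giving roots s = 1 and s = (1/8)/(13/17) = 17/104.
Mean offspring μ = 15/136 + 2·13/17 = 223/136 > 1 (supercritical), so q < 1. The extinction probability is the smaller root: q = (1/8)/(13/17) = 17/104.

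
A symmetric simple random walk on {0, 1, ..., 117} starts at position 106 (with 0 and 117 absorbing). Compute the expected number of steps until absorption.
E[τ | X_0 = 106] = 1166

Let v_k = E[τ | X_0 = k]. Boundary: v_0 = v_117 = 0. Recurrence: v_k = 1 + (v_{k-1} + v_{k+1})/2 for 1 ≤ k ≤ 116. The particular solution to v_k − (v_{k-1} + v_{k+1})/2 = 1 is v_k = −k^2. Adding homogeneous solution A + B k and matching boundaries gives v_k = k (117 − k). Substituting k = 106: v_106 = 106 · 11 = 1166.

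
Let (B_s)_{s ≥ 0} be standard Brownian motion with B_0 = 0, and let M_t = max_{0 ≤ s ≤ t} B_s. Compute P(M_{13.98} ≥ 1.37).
P(M_{13.98} ≥ 1.37) = 2·P(B_{13.98} ≥ 1.37) = 2(1 − Φ(1.37/√13.98)) ≈ 0.7141

By the reflection principle for Brownian motion, P(M_t ≥ a) = 2 · P(B_t ≥ a) for a ≥ 0. Since B_t ~ N(0, t), P(B_t ≥ 1.37) = 1 − Φ(1.37/√t) = 1 − Φ(1.37/√13.98) = 1 − Φ(0.3664). So
  P(M_{13.98} ≥ 1.37) = 2(1 − Φ(0.3664)) ≈ 0.7141.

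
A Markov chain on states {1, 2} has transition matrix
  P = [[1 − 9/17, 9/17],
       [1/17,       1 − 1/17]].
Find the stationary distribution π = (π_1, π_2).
π_1 = 1/10, π_2 = 9/10

Solve πP = π with π_1 + π_2 = 1. From πP = π: π_1 · (1 − 9/17) + π_2 · 1/17 = π_1 ⇒ π_2 · 1/17 = π_1 · 9/17 ⇒ π_2/π_1 = (9/17)/(1/17) = 9. Together with π_1 + π_2 = 1:
  π_1 = (1/17)/(9/17 + 1/17) = (1/17)/(10/17) = 1/10,
  π_2 = (9/17)/(9/17 + 1/17) = (9/17)/(10/17) = 9/10.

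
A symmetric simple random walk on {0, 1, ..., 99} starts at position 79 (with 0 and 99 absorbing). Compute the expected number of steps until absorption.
E[τ | X_0 = 79] = 1580

Let v_k = E[τ | X_0 = k]. Boundary: v_0 = v_99 = 0. Recurrence: v_k = 1 + (v_{k-1} + v_{k+1})/2 for 1 ≤ k ≤ 98. The particular solution to v_k − (v_{k-1} + v_{k+1})/2 = 1 is v_k = −k^2. Adding homogeneous solution A + B k and matching boundaries gives v_k = k (99 − k). Substituting k = 79: v_79 = 79 · 20 = 1580.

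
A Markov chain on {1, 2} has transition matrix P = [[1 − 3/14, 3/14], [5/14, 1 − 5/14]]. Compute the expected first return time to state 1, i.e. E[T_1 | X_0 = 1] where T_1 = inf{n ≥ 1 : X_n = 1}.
E[T_1 | X_0 = 1] = 1/π_1 = 8/5

For an irreducible recurrent Markov chain with stationary distribution π, E[T_i | X_0 = i] = 1/π_i (Kac's formula). Here π_1 = (5/14)/(3/14 + 5/14) = (5/14)/(4/7) = 5/8, so E[T_1 | X_0 = 1] = 1/π_1 = (3/14 + 5/14)/(5/14) = (4/7)/(5/14) = 8/5.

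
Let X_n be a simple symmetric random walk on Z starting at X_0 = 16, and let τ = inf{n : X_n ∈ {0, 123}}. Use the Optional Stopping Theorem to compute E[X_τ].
E[X_τ] = 16

X_n is a martingale and τ is a bounded-mean stopping time (indeed τ is finite a.s. with bounded expectation since the walk is in a bounded region). By the OST, E[X_τ] = E[X_0] = 16. Equivalently: E[X_τ] = 123 · P(hit 123 first) + 0 · P(hit 0 first) = 123 · (16/123) = 16.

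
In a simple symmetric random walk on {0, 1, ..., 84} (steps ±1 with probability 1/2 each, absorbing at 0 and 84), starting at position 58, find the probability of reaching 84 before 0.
P(hit 84 before 0) = 58/84 = 29/42

Let u_k = P(hit 84 before 0 | start at k). Then u_0 = 0, u_84 = 1, and u_k = u_{k-1}/2 + u_{k+1}/2 for 1 ≤ k ≤ 83. This harmonic recurrence is solved by u_k = k/84, giving u_58 = 58/84 = 29/42.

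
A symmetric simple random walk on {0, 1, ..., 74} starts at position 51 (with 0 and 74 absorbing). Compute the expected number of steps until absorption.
E[τ | X_0 = 51] = 1173

Let v_k = E[τ | X_0 = k]. Boundary: v_0 = v_74 = 0. Recurrence: v_k = 1 + (v_{k-1} + v_{k+1})/2 for 1 ≤ k ≤ 73. The particular solution to v_k − (v_{k-1} + v_{k+1})/2 = 1 is v_k = −k^2. Adding homogeneous solution A + B k and matching boundaries gives v_k = k (74 − k). Substituting k = 51: v_51 = 51 · 23 = 1173.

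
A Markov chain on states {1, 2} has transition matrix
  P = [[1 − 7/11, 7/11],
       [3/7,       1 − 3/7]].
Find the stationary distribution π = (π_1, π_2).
π_1 = 33/82, π_2 = 49/82

Solve πP = π with π_1 + π_2 = 1. From πP = π: π_1 · (1 − 7/11) + π_2 · 3/7 = π_1 ⇒ π_2 · 3/7 = π_1 · 7/11 ⇒ π_2/π_1 = (7/11)/(3/7) = 49/33. Together with π_1 + π_2 = 1:
  π_1 = (3/7)/(7/11 + 3/7) = (3/7)/(82/77) = 33/82,
  π_2 = (7/11)/(7/11 + 3/7) = (7/11)/(82/77) = 49/82.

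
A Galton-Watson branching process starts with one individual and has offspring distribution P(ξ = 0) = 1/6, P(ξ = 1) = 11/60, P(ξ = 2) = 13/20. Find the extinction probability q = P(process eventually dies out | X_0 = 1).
q = 10/39

The pgf is f(s) = 1/6 + 11/60·s + 13/20·s². The extinction probability q is the smallest fixed point of f in [0, 1]. Setting s = f(s):
  13/20·s² + (11/60 − 1)·s + 1/6 = 0
  13/20·s² − (1/6 + 13/20)·s + 1/6 = 0
which factors as (s − 1)·(13/20·s − 1/6) = 0, giving roots s = 1 and s = (1/6)/(13/20) = 10/39.
Mean offspring μ = 11/60 + 2·13/20 = 89/60 > 1 (supercritical), so q < 1. The extinction probability is the smaller root: q = (1/6)/(13/20) = 10/39.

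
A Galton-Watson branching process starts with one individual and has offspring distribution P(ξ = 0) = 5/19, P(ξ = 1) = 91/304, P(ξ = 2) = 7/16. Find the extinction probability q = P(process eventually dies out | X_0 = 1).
q = 80/133

The pgf is f(s) = 5/19 + 91/304·s + 7/16·s². The extinction probability q is the smallest fixed point of f in [0, 1]. Setting s = f(s):
  7/16·s² + (91/304 − 1)·s + 5/19 = 0
  7/16·s² − (5/19 + 7/16)·s + 5/19 = 0
which factors as (s − 1)·(7/16·s − 5/19) = 0, giving roots s = 1 and s = (5/19)/(7/16) = 80/133.
Mean offspring μ = 91/304 + 2·7/16 = 357/304 > 1 (supercritical), so q < 1. The extinction probability is the smaller root: q = (5/19)/(7/16) = 80/133.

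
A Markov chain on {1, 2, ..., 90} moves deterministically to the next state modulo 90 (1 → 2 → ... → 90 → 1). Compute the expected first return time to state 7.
E[T_7 | X_0 = 7] = 90

The chain cycles deterministically, so starting at state 7 it returns in exactly 90 steps. Equivalently, the stationary distribution is uniform π_j = 1/90 for every state j, so by Kac's formula E[T_7] = 1/π_7 = 90.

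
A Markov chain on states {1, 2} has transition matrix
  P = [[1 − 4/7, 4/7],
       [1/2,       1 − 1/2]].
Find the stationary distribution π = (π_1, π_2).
π_1 = 7/15, π_2 = 8/15

Solve πP = π with π_1 + π_2 = 1. From πP = π: π_1 · (1 − 4/7) + π_2 · 1/2 = π_1 ⇒ π_2 · 1/2 = π_1 · 4/7 ⇒ π_2/π_1 = (4/7)/(1/2) = 8/7. Together with π_1 + π_2 = 1:
  π_1 = (1/2)/(4/7 + 1/2) = (1/2)/(15/14) = 7/15,
  π_2 = (4/7)/(4/7 + 1/2) = (4/7)/(15/14) = 8/15.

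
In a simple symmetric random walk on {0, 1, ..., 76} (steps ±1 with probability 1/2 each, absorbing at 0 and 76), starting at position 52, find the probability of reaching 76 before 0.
P(hit 76 before 0) = 52/76 = 13/19

Let u_k = P(hit 76 before 0 | start at k). Then u_0 = 0, u_76 = 1, and u_k = u_{k-1}/2 + u_{k+1}/2 for 1 ≤ k ≤ 75. This harmonic recurrence is solved by u_k = k/76, giving u_52 = 52/76 = 13/19.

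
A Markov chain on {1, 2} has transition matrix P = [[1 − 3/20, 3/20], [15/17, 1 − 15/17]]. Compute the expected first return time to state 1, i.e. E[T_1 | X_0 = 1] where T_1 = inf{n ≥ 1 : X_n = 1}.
E[T_1 | X_0 = 1] = 1/π_1 = 117/100

For an irreducible recurrent Markov chain with stationary distribution π, E[T_i | X_0 = i] = 1/π_i (Kac's formula). Here π_1 = (15/17)/(3/20 + 15/17) = (15/17)/(351/340) = 100/117, so E[T_1 | X_0 = 1] = 1/π_1 = (3/20 + 15/17)/(15/17) = (351/340)/(15/17) = 117/100.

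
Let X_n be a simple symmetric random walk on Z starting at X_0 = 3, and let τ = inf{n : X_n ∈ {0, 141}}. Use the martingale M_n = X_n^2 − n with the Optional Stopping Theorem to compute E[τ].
E[τ] = 414

M_n = X_n^2 − n is a martingale (since E[X_{n+1}^2 | F_n] = X_n^2 + 1). By OST (τ has finite mean in a bounded region), E[M_τ] = E[M_0] = X_0^2 − 0 = 3^2 = 9. Also E[M_τ] = E[X_τ^2] − E[τ]. The walk exits at 0 or 141, with P(hit 141 first) = 3/141, so E[X_τ^2] = 141^2 · 3/141 + 0 = 423. Thus E[τ] = E[X_τ^2] − E[M_τ] = 423 − 9 = 414 = 3(141 − 3) = 414.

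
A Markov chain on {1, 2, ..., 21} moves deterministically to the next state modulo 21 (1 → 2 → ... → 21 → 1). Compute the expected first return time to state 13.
E[T_13 | X_0 = 13] = 21

The chain cycles deterministically, so starting at state 13 it returns in exactly 21 steps. Equivalently, the stationary distribution is uniform π_j = 1/21 for every state j, so by Kac's formula E[T_13] = 1/π_13 = 21.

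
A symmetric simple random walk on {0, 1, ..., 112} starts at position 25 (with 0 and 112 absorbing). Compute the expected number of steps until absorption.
E[τ | X_0 = 25] = 2175

Let v_k = E[τ | X_0 = k]. Boundary: v_0 = v_112 = 0. Recurrence: v_k = 1 + (v_{k-1} + v_{k+1})/2 for 1 ≤ k ≤ 111. The particular solution to v_k − (v_{k-1} + v_{k+1})/2 = 1 is v_k = −k^2. Adding homogeneous solution A + B k and matching boundaries gives v_k = k (112 − k). Substituting k = 25: v_25 = 25 · 87 = 2175.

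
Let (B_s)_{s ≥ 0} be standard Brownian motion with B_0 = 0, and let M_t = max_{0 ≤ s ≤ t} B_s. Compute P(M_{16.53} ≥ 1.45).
P(M_{16.53} ≥ 1.45) = 2·P(B_{16.53} ≥ 1.45) = 2(1 − Φ(1.45/√16.53)) ≈ 0.7214

By the reflection principle for Brownian motion, P(M_t ≥ a) = 2 · P(B_t ≥ a) for a ≥ 0. Since B_t ~ N(0, t), P(B_t ≥ 1.45) = 1 − Φ(1.45/√t) = 1 − Φ(1.45/√16.53) = 1 − Φ(0.3566). So
  P(M_{16.53} ≥ 1.45) = 2(1 − Φ(0.3566)) ≈ 0.7214.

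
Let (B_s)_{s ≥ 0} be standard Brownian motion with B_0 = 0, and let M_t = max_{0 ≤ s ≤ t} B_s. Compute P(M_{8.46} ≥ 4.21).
P(M_{8.46} ≥ 4.21) = 2·P(B_{8.46} ≥ 4.21) = 2(1 − Φ(4.21/√8.46)) ≈ 0.1478

By the reflection principle for Brownian motion, P(M_t ≥ a) = 2 · P(B_t ≥ a) for a ≥ 0. Since B_t ~ N(0, t), P(B_t ≥ 4.21) = 1 − Φ(4.21/√t) = 1 − Φ(4.21/√8.46) = 1 − Φ(1.4474). So
  P(M_{8.46} ≥ 4.21) = 2(1 − Φ(1.4474)) ≈ 0.1478.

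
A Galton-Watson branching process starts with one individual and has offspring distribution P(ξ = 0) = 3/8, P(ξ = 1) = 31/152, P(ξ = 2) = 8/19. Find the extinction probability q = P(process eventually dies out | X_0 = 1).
q = 57/64

The pgf is f(s) = 3/8 + 31/152·s + 8/19·s². The extinction probability q is the smallest fixed point of f in [0, 1]. Setting s = f(s):
  8/19·s² + (31/152 − 1)·s + 3/8 = 0
  8/19·s² − (3/8 + 8/19)·s + 3/8 = 0
which factors as (s − 1)·(8/19·s − 3/8) = 0, giving roots s = 1 and s = (3/8)/(8/19) = 57/64.
Mean offspring μ = 31/152 + 2·8/19 = 159/152 > 1 (supercritical), so q < 1. The extinction probability is the smaller root: q = (3/8)/(8/19) = 57/64.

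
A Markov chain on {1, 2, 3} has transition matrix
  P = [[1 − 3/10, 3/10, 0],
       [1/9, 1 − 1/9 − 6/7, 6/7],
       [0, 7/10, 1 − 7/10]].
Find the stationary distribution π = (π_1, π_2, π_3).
π = (490/3433, 1323/3433, 1620/3433)

This is a birth-death chain on three states, which satisfies detailed balance: π_1 · P_{12} = π_2 · P_{21} and π_2 · P_{23} = π_3 · P_{32}.
From π_1 · 3/10 = π_2 · 1/9: π_2/π_1 = (3/10)/(1/9) = 27/10.
From π_2 · 6/7 = π_3 · 7/10: π_3/π_2 = (6/7)/(7/10) = 60/49.
Take π_1 proportional to 1; then unnormalized π = (1, 27/10, 162/49). Normalize by dividing by the sum 3433/490:
  π = (490/3433, 1323/3433, 1620/3433).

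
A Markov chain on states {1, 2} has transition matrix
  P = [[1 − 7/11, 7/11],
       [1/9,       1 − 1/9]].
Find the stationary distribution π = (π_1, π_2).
π_1 = 11/74, π_2 = 63/74

Solve πP = π with π_1 + π_2 = 1. From πP = π: π_1 · (1 − 7/11) + π_2 · 1/9 = π_1 ⇒ π_2 · 1/9 = π_1 · 7/11 ⇒ π_2/π_1 = (7/11)/(1/9) = 63/11. Together with π_1 + π_2 = 1:
  π_1 = (1/9)/(7/11 + 1/9) = (1/9)/(74/99) = 11/74,
  π_2 = (7/11)/(7/11 + 1/9) = (7/11)/(74/99) = 63/74.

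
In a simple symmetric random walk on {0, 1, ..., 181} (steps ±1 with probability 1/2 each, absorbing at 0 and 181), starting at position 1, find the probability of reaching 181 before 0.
P(hit 181 before 0) = 1/181

Let u_k = P(hit 181 before 0 | start at k). Then u_0 = 0, u_181 = 1, and u_k = u_{k-1}/2 + u_{k+1}/2 for 1 ≤ k ≤ 180. This harmonic recurrence is solved by u_k = k/181, giving u_1 = 1/181.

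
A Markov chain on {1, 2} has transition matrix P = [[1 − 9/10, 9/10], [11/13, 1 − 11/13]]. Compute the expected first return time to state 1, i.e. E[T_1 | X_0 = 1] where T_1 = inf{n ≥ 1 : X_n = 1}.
E[T_1 | X_0 = 1] = 1/π_1 = 227/110

For an irreducible recurrent Markov chain with stationary distribution π, E[T_i | X_0 = i] = 1/π_i (Kac's formula). Here π_1 = (11/13)/(9/10 + 11/13) = (11/13)/(227/130) = 110/227, so E[T_1 | X_0 = 1] = 1/π_1 = (9/10 + 11/13)/(11/13) = (227/130)/(11/13) = 227/110.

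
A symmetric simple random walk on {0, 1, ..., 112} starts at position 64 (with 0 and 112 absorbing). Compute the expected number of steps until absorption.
E[τ | X_0 = 64] = 3072

Let v_k = E[τ | X_0 = k]. Boundary: v_0 = v_112 = 0. Recurrence: v_k = 1 + (v_{k-1} + v_{k+1})/2 for 1 ≤ k ≤ 111. The particular solution to v_k − (v_{k-1} + v_{k+1})/2 = 1 is v_k = −k^2. Adding homogeneous solution A + B k and matching boundaries gives v_k = k (112 − k). Substituting k = 64: v_64 = 64 · 48 = 3072.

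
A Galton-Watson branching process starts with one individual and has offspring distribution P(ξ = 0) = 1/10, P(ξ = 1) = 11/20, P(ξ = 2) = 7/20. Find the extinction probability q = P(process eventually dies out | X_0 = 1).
q = 2/7

The pgf is f(s) = 1/10 + 11/20·s + 7/20·s². The extinction probability q is the smallest fixed point of f in [0, 1]. Setting s = f(s):
  7/20·s² + (11/20 − 1)·s + 1/10 = 0
  7/20·s² − (1/10 + 7/20)·s + 1/10 = 0
which factors as (s − 1)·(7/20·s − 1/10) = 0, giving roots s = 1 and s = (1/10)/(7/20) = 2/7.
Mean offspring μ = 11/20 + 2·7/20 = 5/4 > 1 (supercritical), so q < 1. The extinction probability is the smaller root: q = (1/10)/(7/20) = 2/7.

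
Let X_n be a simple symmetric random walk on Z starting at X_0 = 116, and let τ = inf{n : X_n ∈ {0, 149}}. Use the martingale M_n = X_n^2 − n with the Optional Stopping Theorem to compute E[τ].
E[τ] = 3828

M_n = X_n^2 − n is a martingale (since E[X_{n+1}^2 | F_n] = X_n^2 + 1). By OST (τ has finite mean in a bounded region), E[M_τ] = E[M_0] = X_0^2 − 0 = 116^2 = 13456. Also E[M_τ] = E[X_τ^2] − E[τ]. The walk exits at 0 or 149, with P(hit 149 first) = 116/149, so E[X_τ^2] = 149^2 · 116/149 + 0 = 17284. Thus E[τ] = E[X_τ^2] − E[M_τ] = 17284 − 13456 = 3828 = 116(149 − 116) = 3828.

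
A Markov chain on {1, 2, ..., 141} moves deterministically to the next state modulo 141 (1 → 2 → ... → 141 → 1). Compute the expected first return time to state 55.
E[T_55 | X_0 = 55] = 141

The chain cycles deterministically, so starting at state 55 it returns in exactly 141 steps. Equivalently, the stationary distribution is uniform π_j = 1/141 for every state j, so by Kac's formula E[T_55] = 1/π_55 = 141.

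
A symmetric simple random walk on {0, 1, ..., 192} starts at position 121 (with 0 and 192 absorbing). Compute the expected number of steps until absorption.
E[τ | X_0 = 121] = 8591

Let v_k = E[τ | X_0 = k]. Boundary: v_0 = v_192 = 0. Recurrence: v_k = 1 + (v_{k-1} + v_{k+1})/2 for 1 ≤ k ≤ 191. The particular solution to v_k − (v_{k-1} + v_{k+1})/2 = 1 is v_k = −k^2. Adding homogeneous solution A + B k and matching boundaries gives v_k = k (192 − k). Substituting k = 121: v_121 = 121 · 71 = 8591.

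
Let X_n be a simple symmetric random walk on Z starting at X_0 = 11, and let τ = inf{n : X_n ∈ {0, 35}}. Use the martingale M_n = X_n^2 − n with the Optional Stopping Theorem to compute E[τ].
E[τ] = 264

M_n = X_n^2 − n is a martingale (since E[X_{n+1}^2 | F_n] = X_n^2 + 1). By OST (τ has finite mean in a bounded region), E[M_τ] = E[M_0] = X_0^2 − 0 = 11^2 = 121. Also E[M_τ] = E[X_τ^2] − E[τ]. The walk exits at 0 or 35, with P(hit 35 first) = 11/35, so E[X_τ^2] = 35^2 · 11/35 + 0 = 385. Thus E[τ] = E[X_τ^2] − E[M_τ] = 385 − 121 = 264 = 11(35 − 11) = 264.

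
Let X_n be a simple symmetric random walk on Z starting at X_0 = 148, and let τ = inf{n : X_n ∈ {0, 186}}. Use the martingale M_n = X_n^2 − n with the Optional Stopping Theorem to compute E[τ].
E[τ] = 5624

M_n = X_n^2 − n is a martingale (since E[X_{n+1}^2 | F_n] = X_n^2 + 1). By OST (τ has finite mean in a bounded region), E[M_τ] = E[M_0] = X_0^2 − 0 = 148^2 = 21904. Also E[M_τ] = E[X_τ^2] − E[τ]. The walk exits at 0 or 186, with P(hit 186 first) = 148/186, so E[X_τ^2] = 186^2 · 148/186 + 0 = 27528. Thus E[τ] = E[X_τ^2] − E[M_τ] = 27528 − 21904 = 5624 = 148(186 − 148) = 5624.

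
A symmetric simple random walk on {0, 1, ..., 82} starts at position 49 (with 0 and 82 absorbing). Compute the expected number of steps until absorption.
E[τ | X_0 = 49] = 1617

Let v_k = E[τ | X_0 = k]. Boundary: v_0 = v_82 = 0. Recurrence: v_k = 1 + (v_{k-1} + v_{k+1})/2 for 1 ≤ k ≤ 81. The particular solution to v_k − (v_{k-1} + v_{k+1})/2 = 1 is v_k = −k^2. Adding homogeneous solution A + B k and matching boundaries gives v_k = k (82 − k). Substituting k = 49: v_49 = 49 · 33 = 1617.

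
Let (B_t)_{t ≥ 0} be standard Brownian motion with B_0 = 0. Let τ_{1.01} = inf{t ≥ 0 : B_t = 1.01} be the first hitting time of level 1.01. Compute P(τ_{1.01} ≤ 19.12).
P(τ_{1.01} ≤ 19.12) = 2(1 − Φ(1.01/√19.12)) = 2(1 − Φ(0.2310)) ≈ 0.8173

By the reflection principle for standard BM, P(τ_b ≤ t) = 2 · P(B_t ≥ b). Since B_t ~ N(0, t), P(B_t ≥ 1.01) = 1 − Φ(1.01/√t) = 1 − Φ(1.01/√19.12) = 1 − Φ(0.2310) ≈ 0.40866. Doubling: P(τ_{1.01} ≤ 19.12) ≈ 2 · 0.40866 = 0.81732 ≈ 0.8173.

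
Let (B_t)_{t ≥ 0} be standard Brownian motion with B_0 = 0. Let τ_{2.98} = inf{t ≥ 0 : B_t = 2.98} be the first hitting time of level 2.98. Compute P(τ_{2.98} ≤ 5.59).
P(τ_{2.98} ≤ 5.59) = 2(1 − Φ(2.98/√5.59)) = 2(1 − Φ(1.2604)) ≈ 0.2075

By the reflection principle for standard BM, P(τ_b ≤ t) = 2 · P(B_t ≥ b). Since B_t ~ N(0, t), P(B_t ≥ 2.98) = 1 − Φ(2.98/√t) = 1 − Φ(2.98/√5.59) = 1 − Φ(1.2604) ≈ 0.10376. Doubling: P(τ_{2.98} ≤ 5.59) ≈ 2 · 0.10376 = 0.20752 ≈ 0.2075.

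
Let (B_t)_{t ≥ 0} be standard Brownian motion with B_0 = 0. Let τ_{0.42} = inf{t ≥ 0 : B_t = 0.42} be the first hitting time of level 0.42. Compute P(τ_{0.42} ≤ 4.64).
P(τ_{0.42} ≤ 4.64) = 2(1 − Φ(0.42/√4.64)) = 2(1 − Φ(0.1950)) ≈ 0.8454

By the reflection principle for standard BM, P(τ_b ≤ t) = 2 · P(B_t ≥ b). Since B_t ~ N(0, t), P(B_t ≥ 0.42) = 1 − Φ(0.42/√t) = 1 − Φ(0.42/√4.64) = 1 − Φ(0.1950) ≈ 0.42270. Doubling: P(τ_{0.42} ≤ 4.64) ≈ 2 · 0.42270 = 0.84540 ≈ 0.8454.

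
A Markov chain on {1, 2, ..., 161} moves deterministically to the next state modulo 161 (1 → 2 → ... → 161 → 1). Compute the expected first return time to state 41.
E[T_41 | X_0 = 41] = 161

The chain cycles deterministically, so starting at state 41 it returns in exactly 161 steps. Equivalently, the stationary distribution is uniform π_j = 1/161 for every state j, so by Kac's formula E[T_41] = 1/π_41 = 161.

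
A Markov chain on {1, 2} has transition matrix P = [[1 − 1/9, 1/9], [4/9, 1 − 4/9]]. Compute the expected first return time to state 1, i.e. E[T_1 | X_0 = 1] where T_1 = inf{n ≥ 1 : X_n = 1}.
E[T_1 | X_0 = 1] = 1/π_1 = 5/4

For an irreducible recurrent Markov chain with stationary distribution π, E[T_i | X_0 = i] = 1/π_i (Kac's formula). Here π_1 = (4/9)/(1/9 + 4/9) = (4/9)/(5/9) = 4/5, so E[T_1 | X_0 = 1] = 1/π_1 = (1/9 + 4/9)/(4/9) = (5/9)/(4/9) = 5/4.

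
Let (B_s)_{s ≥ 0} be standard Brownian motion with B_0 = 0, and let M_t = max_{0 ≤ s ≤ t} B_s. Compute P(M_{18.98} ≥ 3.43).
P(M_{18.98} ≥ 3.43) = 2·P(B_{18.98} ≥ 3.43) = 2(1 − Φ(3.43/√18.98)) ≈ 0.4311

By the reflection principle for Brownian motion, P(M_t ≥ a) = 2 · P(B_t ≥ a) for a ≥ 0. Since B_t ~ N(0, t), P(B_t ≥ 3.43) = 1 − Φ(3.43/√t) = 1 − Φ(3.43/√18.98) = 1 − Φ(0.7873). So
  P(M_{18.98} ≥ 3.43) = 2(1 − Φ(0.7873)) ≈ 0.4311.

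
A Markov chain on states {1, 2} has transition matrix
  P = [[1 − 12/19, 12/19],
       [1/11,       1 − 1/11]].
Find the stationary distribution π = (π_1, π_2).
π_1 = 19/151, π_2 = 132/151

Solve πP = π with π_1 + π_2 = 1. From πP = π: π_1 · (1 − 12/19) + π_2 · 1/11 = π_1 ⇒ π_2 · 1/11 = π_1 · 12/19 ⇒ π_2/π_1 = (12/19)/(1/11) = 132/19. Together with π_1 + π_2 = 1:
  π_1 = (1/11)/(12/19 + 1/11) = (1/11)/(151/209) = 19/151,
  π_2 = (12/19)/(12/19 + 1/11) = (12/19)/(151/209) = 132/151.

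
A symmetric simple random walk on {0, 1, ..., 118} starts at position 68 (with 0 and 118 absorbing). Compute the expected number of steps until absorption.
E[τ | X_0 = 68] = 3400

Let v_k = E[τ | X_0 = k]. Boundary: v_0 = v_118 = 0. Recurrence: v_k = 1 + (v_{k-1} + v_{k+1})/2 for 1 ≤ k ≤ 117. The particular solution to v_k − (v_{k-1} + v_{k+1})/2 = 1 is v_k = −k^2. Adding homogeneous solution A + B k and matching boundaries gives v_k = k (118 − k). Substituting k = 68: v_68 = 68 · 50 = 3400.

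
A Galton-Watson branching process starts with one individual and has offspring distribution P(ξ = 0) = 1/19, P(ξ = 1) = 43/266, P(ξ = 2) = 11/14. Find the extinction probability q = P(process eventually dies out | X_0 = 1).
q = 14/209

The pgf is f(s) = 1/19 + 43/266·s + 11/14·s². The extinction probability q is the smallest fixed point of f in [0, 1]. Setting s = f(s):
  11/14·s² + (43/266 − 1)·s + 1/19 = 0
  11/14·s² − (1/19 + 11/14)·s + 1/19 = 0
which factors as (s − 1)·(11/14·s − 1/19) = 0, giving roots s = 1 and s = (1/19)/(11/14) = 14/209.
Mean offspring μ = 43/266 + 2·11/14 = 461/266 > 1 (supercritical), so q < 1. The extinction probability is the smaller root: q = (1/19)/(11/14) = 14/209.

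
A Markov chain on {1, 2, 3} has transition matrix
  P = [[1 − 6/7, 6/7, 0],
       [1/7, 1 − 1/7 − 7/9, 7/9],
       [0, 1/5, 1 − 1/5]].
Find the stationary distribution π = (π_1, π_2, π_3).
π = (3/91, 18/91, 10/13)

This is a birth-death chain on three states, which satisfies detailed balance: π_1 · P_{12} = π_2 · P_{21} and π_2 · P_{23} = π_3 · P_{32}.
From π_1 · 6/7 = π_2 · 1/7: π_2/π_1 = (6/7)/(1/7) = 6.
From π_2 · 7/9 = π_3 · 1/5: π_3/π_2 = (7/9)/(1/5) = 35/9.
Take π_1 proportional to 1; then unnormalized π = (1, 6, 70/3). Normalize by dividing by the sum 91/3:
  π = (3/91, 18/91, 10/13).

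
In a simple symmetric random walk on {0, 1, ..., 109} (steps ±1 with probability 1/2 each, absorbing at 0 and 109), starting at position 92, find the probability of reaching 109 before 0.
P(hit 109 before 0) = 92/109

Let u_k = P(hit 109 before 0 | start at k). Then u_0 = 0, u_109 = 1, and u_k = u_{k-1}/2 + u_{k+1}/2 for 1 ≤ k ≤ 108. This harmonic recurrence is solved by u_k = k/109, giving u_92 = 92/109.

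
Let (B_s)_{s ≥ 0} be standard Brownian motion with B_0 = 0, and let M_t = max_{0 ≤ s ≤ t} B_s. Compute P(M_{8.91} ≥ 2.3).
P(M_{8.91} ≥ 2.3) = 2·P(B_{8.91} ≥ 2.3) = 2(1 − Φ(2.3/√8.91)) ≈ 0.4410

By the reflection principle for Brownian motion, P(M_t ≥ a) = 2 · P(B_t ≥ a) for a ≥ 0. Since B_t ~ N(0, t), P(B_t ≥ 2.3) = 1 − Φ(2.3/√t) = 1 − Φ(2.3/√8.91) = 1 − Φ(0.7705). So
  P(M_{8.91} ≥ 2.3) = 2(1 − Φ(0.7705)) ≈ 0.4410.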